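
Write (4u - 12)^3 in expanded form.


Expand (4u - 12)^3 by repeated multiplication:
  (4u - 12)^2 = 16u^2 - 96u + 144
= 64u^3 - 576u^2 + 1728u - 1728


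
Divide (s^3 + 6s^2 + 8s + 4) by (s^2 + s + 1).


(s^3 + 6s^2 + 8s + 4) / (s^2 + s + 1)
Step 1: s * (s^2 + s + 1) = s^3 + s^2 + s; subtract.
Step 2: 5 * (s^2 + s + 1) = 5s^2 + 5s + 5; subtract.
Quotient: s + 5, Remainder: 2s - 1


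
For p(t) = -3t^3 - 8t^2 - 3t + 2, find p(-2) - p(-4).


p(-2) = 0
p(-4) = 78
p(-2) - p(-4) = 0 - 78 = -78


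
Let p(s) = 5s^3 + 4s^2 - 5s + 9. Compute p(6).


Using direct substitution:
  5 * (6)^3 = 1080
  4 * (6)^2 = 144
  -5 * (6)^1 = -30
  constant: 9
Sum = 1080 + 144 - 30 + 9 = 1203


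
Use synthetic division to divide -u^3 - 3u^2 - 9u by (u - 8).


Synthetic division with c = 8. Coefficients: -1, -3, -9, 0
Bring down -1.
  -1 * 8 = -8; -8 - 3 = -11
  -11 * 8 = -88; -88 - 9 = -97
  -97 * 8 = -776; -776 + 0 = -776
Quotient: -u^2 - 11u - 97, Remainder: -776


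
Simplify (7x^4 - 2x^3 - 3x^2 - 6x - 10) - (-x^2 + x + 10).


Distribute the minus sign:
  (7x^4 - 2x^3 - 3x^2 - 6x - 10)
- (-x^2 + x + 10)
Negate second polynomial: x^2 - x - 10
Add: 7x^4 - 2x^3 - 2x^2 - 7x - 20


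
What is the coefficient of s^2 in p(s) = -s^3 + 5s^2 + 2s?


Read off the coefficient of s^2: 5


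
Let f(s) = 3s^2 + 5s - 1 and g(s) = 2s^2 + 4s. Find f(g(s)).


Substitute g(s) into f:
f(g(s)) = 3*(2s^2 + 4s)^2 + 5*(2s^2 + 4s) + (-1)
(2s^2 + 4s)^2 = 4s^4 + 16s^3 + 16s^2
Expand and combine: 12s^4 + 48s^3 + 58s^2 + 20s - 1


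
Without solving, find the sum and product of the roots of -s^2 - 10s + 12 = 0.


For as^2+bs+c=0: sum = -b/a, product = c/a.
a=-1, b=-10, c=12
Sum = -(-10)/-1 = -10
Product = (12)/-1 = -12


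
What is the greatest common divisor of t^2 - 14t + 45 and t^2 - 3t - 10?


Factor each:
  t^2 - 14t + 45 = (t - 5)(t - 9)
  t^2 - 3t - 10 = (t - 5)(t + 2)
Common monic factor: t - 5


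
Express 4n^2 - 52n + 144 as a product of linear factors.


Roots satisfy r1 + r2 = -b/a = 13 and r1*r2 = c/a = 36.
So r1 = 9, r2 = 4.
4n^2 - 52n + 144 = 4(n - r1)(n - r2) = 4(n - 9)(n - 4)


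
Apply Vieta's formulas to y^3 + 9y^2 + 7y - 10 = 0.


Monic cubic y^3+by^2+cy+d=0: sum=-b, pairwise sum=c, product=-d.
b=9, c=7, d=-10
r1+r2+r3 = -9
r1r2+r1r3+r2r3 = 7
r1r2r3 = 10


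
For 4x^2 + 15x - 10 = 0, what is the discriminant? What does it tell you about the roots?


D = b^2 - 4ac = (15)^2 - 4(4)(-10) = 225 + 160 = 385
Since D > 0: two distinct irrational roots


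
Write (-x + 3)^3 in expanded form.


Expand (-x + 3)^3 by repeated multiplication:
  (-x + 3)^2 = x^2 - 6x + 9
= -x^3 + 9x^2 - 27x + 27


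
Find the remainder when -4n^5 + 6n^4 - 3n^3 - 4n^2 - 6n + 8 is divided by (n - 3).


By the Remainder Theorem, the remainder equals p(3):
  -4*(3)^5 = -972
  6*(3)^4 = 486
  -3*(3)^3 = -81
  -4*(3)^2 = -36
  -6*(3)^1 = -18
  constant: 8
Sum: -972 + 486 - 81 - 36 - 18 + 8 = -613


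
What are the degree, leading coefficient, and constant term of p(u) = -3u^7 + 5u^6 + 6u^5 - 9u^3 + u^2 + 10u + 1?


Highest power of u is 7, with coefficient -3. Constant term is 1.
Degree = 7, leading coefficient = -3, constant term = 1


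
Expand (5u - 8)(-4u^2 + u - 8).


Distribute each term of the first polynomial:
  (5u)(-4u^2 + u - 8) = -20u^3 + 5u^2 - 40u
  (-8)(-4u^2 + u - 8) = 32u^2 - 8u + 64
Sum: -20u^3 + 37u^2 - 48u + 64


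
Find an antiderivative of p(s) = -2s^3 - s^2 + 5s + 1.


Reverse power rule on each term:
  ∫ -2s^3 ds = -(1/2)s^4
  ∫ -s^2 ds = -(1/3)s^3
  ∫ 5s ds = (5/2)s^2
  ∫ 1 ds = s
F(s) = -(1/2)s^4 - (1/3)s^3 + (5/2)s^2 + s + C


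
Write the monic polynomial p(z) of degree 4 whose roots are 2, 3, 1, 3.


p(z) = (z - 2)(z - 3)(z - 1)(z - 3)
Expand: z^4 - 9z^3 + 29z^2 - 39z + 18


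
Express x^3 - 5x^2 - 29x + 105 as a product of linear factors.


Try integer roots (divisors of 105). x=-5: p(-5)=0.
Divide out (x + 5): quotient is x^2 - 10x + 21.
Factor the quadratic: (x - 7)(x - 3)
Result: (x + 5)(x - 7)(x - 3)


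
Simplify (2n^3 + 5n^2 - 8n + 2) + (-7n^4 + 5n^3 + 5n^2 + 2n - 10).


Align terms by degree and add:
  2n^3 + 5n^2 - 8n + 2
  -7n^4 + 5n^3 + 5n^2 + 2n - 10
= -7n^4 + 7n^3 + 10n^2 - 6n - 8


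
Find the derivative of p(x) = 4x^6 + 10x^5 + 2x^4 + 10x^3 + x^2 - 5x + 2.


Apply the power rule term by term:
  d/dx(4x^6) = 24x^5
  d/dx(10x^5) = 50x^4
  d/dx(2x^4) = 8x^3
  d/dx(10x^3) = 30x^2
  d/dx(x^2) = 2x
  d/dx(-5x) = -5
  d/dx(2) = 0
p'(x) = 24x^5 + 50x^4 + 8x^3 + 30x^2 + 2x - 5


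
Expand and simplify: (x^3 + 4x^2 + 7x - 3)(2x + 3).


Distribute each term of the first polynomial:
  (x^3)(2x + 3) = 2x^4 + 3x^3
  (4x^2)(2x + 3) = 8x^3 + 12x^2
  (7x)(2x + 3) = 14x^2 + 21x
  (-3)(2x + 3) = -6x - 9
Sum: 2x^4 + 11x^3 + 26x^2 + 15x - 9


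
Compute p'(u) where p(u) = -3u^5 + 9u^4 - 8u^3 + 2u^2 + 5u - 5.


Apply the power rule term by term:
  d/du(-3u^5) = -15u^4
  d/du(9u^4) = 36u^3
  d/du(-8u^3) = -24u^2
  d/du(2u^2) = 4u
  d/du(5u) = 5
  d/du(-5) = 0
p'(u) = -15u^4 + 36u^3 - 24u^2 + 4u + 5


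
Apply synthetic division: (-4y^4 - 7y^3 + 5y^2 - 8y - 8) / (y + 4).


Synthetic division with c = -4. Coefficients: -4, -7, 5, -8, -8
Bring down -4.
  -4 * -4 = 16; 16 - 7 = 9
  9 * -4 = -36; -36 + 5 = -31
  -31 * -4 = 124; 124 - 8 = 116
  116 * -4 = -464; -464 - 8 = -472
Quotient: -4y^3 + 9y^2 - 31y + 116, Remainder: -472


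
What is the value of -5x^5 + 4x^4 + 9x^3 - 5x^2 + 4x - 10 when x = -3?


Using direct substitution:
  -5 * (-3)^5 = 1215
  4 * (-3)^4 = 324
  9 * (-3)^3 = -243
  -5 * (-3)^2 = -45
  4 * (-3)^1 = -12
  constant: -10
Sum = 1215 + 324 - 243 - 45 - 12 - 10 = 1229


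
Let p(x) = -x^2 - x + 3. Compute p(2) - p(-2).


p(2) = -3
p(-2) = 1
p(2) - p(-2) = -3 - 1 = -4


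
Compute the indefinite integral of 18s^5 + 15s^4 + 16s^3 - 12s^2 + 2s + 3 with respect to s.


Reverse power rule on each term:
  ∫ 18s^5 ds = 3s^6
  ∫ 15s^4 ds = 3s^5
  ∫ 16s^3 ds = 4s^4
  ∫ -12s^2 ds = -4s^3
  ∫ 2s ds = s^2
  ∫ 3 ds = 3s
F(s) = 3s^6 + 3s^5 + 4s^4 - 4s^3 + s^2 + 3s + C


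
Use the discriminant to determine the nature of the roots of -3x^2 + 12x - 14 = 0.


D = b^2 - 4ac = (12)^2 - 4(-3)(-14) = 144 - 168 = -24
Since D < 0: two complex conjugate roots (no real roots)


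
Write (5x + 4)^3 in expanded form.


Expand (5x + 4)^3 by repeated multiplication:
  (5x + 4)^2 = 25x^2 + 40x + 16
= 125x^3 + 300x^2 + 240x + 64


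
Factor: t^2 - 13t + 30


Roots satisfy r1 + r2 = -b/a = 13 and r1*r2 = c/a = 30.
So r1 = 10, r2 = 3.
t^2 - 13t + 30 = (t - r1)(t - r2) = (t - 10)(t - 3)


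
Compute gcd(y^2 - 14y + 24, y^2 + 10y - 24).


Factor each:
  y^2 - 14y + 24 = (y - 2)(y - 12)
  y^2 + 10y - 24 = (y - 2)(y + 12)
Common monic factor: y - 2


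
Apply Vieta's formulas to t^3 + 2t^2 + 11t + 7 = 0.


Monic cubic t^3+bt^2+ct+d=0: sum=-b, pairwise sum=c, product=-d.
b=2, c=11, d=7
r1+r2+r3 = -2
r1r2+r1r3+r2r3 = 11
r1r2r3 = -7


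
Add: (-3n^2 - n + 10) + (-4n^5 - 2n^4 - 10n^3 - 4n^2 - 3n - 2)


Align terms by degree and add:
  -3n^2 - n + 10
  -4n^5 - 2n^4 - 10n^3 - 4n^2 - 3n - 2
= -4n^5 - 2n^4 - 10n^3 - 7n^2 - 4n + 8


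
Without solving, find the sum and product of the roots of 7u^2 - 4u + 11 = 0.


For au^2+bu+c=0: sum = -b/a, product = c/a.
a=7, b=-4, c=11
Sum = -(-4)/7 = 4/7
Product = (11)/7 = 11/7


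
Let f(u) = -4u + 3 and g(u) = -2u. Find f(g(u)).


Substitute g(u) into f:
f(g(u)) = -4*(-2u) + 3
Expand and combine: 8u + 3


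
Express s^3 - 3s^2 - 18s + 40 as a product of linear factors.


Try integer roots (divisors of 40). s=2: p(2)=0.
Divide out (s - 2): quotient is s^2 - s - 20.
Factor the quadratic: (s + 4)(s - 5)
Result: (s - 2)(s + 4)(s - 5)


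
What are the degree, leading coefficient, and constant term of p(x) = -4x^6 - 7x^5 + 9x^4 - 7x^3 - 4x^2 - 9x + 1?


Highest power of x is 6, with coefficient -4. Constant term is 1.
Degree = 6, leading coefficient = -4, constant term = 1


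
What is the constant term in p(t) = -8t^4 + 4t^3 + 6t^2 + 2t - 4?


Read off the constant term: -4


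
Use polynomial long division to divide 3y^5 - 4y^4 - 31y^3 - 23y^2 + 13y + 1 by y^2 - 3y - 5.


(3y^5 - 4y^4 - 31y^3 - 23y^2 + 13y + 1) / (y^2 - 3y - 5)
Step 1: 3y^3 * (y^2 - 3y - 5) = 3y^5 - 9y^4 - 15y^3; subtract.
Step 2: 5y^2 * (y^2 - 3y - 5) = 5y^4 - 15y^3 - 25y^2; subtract.
Step 3: -y * (y^2 - 3y - 5) = -y^3 + 3y^2 + 5y; subtract.
Step 4: -1 * (y^2 - 3y - 5) = -y^2 + 3y + 5; subtract.
Quotient: 3y^3 + 5y^2 - y - 1, Remainder: 5y - 4


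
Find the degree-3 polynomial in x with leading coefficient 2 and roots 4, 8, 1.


p(x) = 2(x - 4)(x - 8)(x - 1)
Expand: 2x^3 - 26x^2 + 88x - 64


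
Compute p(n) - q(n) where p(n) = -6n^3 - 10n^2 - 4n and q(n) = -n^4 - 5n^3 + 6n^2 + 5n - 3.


Distribute the minus sign:
  (-6n^3 - 10n^2 - 4n)
- (-n^4 - 5n^3 + 6n^2 + 5n - 3)
Negate second polynomial: n^4 + 5n^3 - 6n^2 - 5n + 3
Add: n^4 - n^3 - 16n^2 - 9n + 3


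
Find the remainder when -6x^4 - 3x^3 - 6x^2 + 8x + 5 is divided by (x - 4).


By the Remainder Theorem, the remainder equals p(4):
  -6*(4)^4 = -1536
  -3*(4)^3 = -192
  -6*(4)^2 = -96
  8*(4)^1 = 32
  constant: 5
Sum: -1536 - 192 - 96 + 32 + 5 = -1787


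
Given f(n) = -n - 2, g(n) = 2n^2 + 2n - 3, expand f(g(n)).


Substitute g(n) into f:
f(g(n)) = -1*(2n^2 + 2n - 3) + (-2)
Expand and combine: -2n^2 - 2n + 1


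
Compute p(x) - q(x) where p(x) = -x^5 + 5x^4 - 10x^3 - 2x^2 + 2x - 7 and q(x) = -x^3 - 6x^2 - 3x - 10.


Distribute the minus sign:
  (-x^5 + 5x^4 - 10x^3 - 2x^2 + 2x - 7)
- (-x^3 - 6x^2 - 3x - 10)
Negate second polynomial: x^3 + 6x^2 + 3x + 10
Add: -x^5 + 5x^4 - 9x^3 + 4x^2 + 5x + 3


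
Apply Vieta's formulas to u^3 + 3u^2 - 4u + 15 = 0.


Monic cubic u^3+bu^2+cu+d=0: sum=-b, pairwise sum=c, product=-d.
b=3, c=-4, d=15
r1+r2+r3 = -3
r1r2+r1r3+r2r3 = -4
r1r2r3 = -15


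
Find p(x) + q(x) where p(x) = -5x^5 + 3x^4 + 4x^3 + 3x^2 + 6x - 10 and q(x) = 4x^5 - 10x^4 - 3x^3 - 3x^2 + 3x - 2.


Align terms by degree and add:
  -5x^5 + 3x^4 + 4x^3 + 3x^2 + 6x - 10
+ 4x^5 - 10x^4 - 3x^3 - 3x^2 + 3x - 2
= -x^5 - 7x^4 + x^3 + 9x - 12


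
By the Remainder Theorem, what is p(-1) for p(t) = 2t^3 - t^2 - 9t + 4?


By the Remainder Theorem, the remainder equals p(-1):
  2*(-1)^3 = -2
  -1*(-1)^2 = -1
  -9*(-1)^1 = 9
  constant: 4
Sum: -2 - 1 + 9 + 4 = 10


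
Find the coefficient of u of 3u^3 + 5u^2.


Read off the coefficient of u: 0


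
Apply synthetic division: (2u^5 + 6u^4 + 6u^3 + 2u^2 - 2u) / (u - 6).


Synthetic division with c = 6. Coefficients: 2, 6, 6, 2, -2, 0
Bring down 2.
  2 * 6 = 12; 12 + 6 = 18
  18 * 6 = 108; 108 + 6 = 114
  114 * 6 = 684; 684 + 2 = 686
  686 * 6 = 4116; 4116 - 2 = 4114
  4114 * 6 = 24684; 24684 + 0 = 24684
Quotient: 2u^4 + 18u^3 + 114u^2 + 686u + 4114, Remainder: 24684


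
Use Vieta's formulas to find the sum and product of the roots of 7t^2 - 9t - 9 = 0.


For at^2+bt+c=0: sum = -b/a, product = c/a.
a=7, b=-9, c=-9
Sum = -(-9)/7 = 9/7
Product = (-9)/7 = -9/7


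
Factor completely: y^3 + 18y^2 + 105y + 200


Try integer roots (divisors of 200). y=-5: p(-5)=0.
Divide out (y + 5): quotient is y^2 + 13y + 40.
Factor the quadratic: (y + 5)(y + 8)
Result: (y + 5)(y + 5)(y + 8)


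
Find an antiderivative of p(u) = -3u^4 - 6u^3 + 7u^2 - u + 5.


Reverse power rule on each term:
  ∫ -3u^4 du = -(3/5)u^5
  ∫ -6u^3 du = -(3/2)u^4
  ∫ 7u^2 du = (7/3)u^3
  ∫ -u du = -(1/2)u^2
  ∫ 5 du = 5u
F(u) = -(3/5)u^5 - (3/2)u^4 + (7/3)u^3 - (1/2)u^2 + 5u + C


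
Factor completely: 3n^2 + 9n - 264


Roots satisfy r1 + r2 = -b/a = -3 and r1*r2 = c/a = -88.
So r1 = 8, r2 = -11.
3n^2 + 9n - 264 = 3(n - r1)(n - r2) = 3(n - 8)(n + 11)


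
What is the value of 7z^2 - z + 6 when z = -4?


Using direct substitution:
  7 * (-4)^2 = 112
  -1 * (-4)^1 = 4
  constant: 6
Sum = 112 + 4 + 6 = 122


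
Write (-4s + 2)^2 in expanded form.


Expand (-4s + 2)^2 by repeated multiplication:
= 16s^2 - 16s + 4


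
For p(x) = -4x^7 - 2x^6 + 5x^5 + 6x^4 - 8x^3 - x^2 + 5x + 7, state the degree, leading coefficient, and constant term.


Highest power of x is 7, with coefficient -4. Constant term is 7.
Degree = 7, leading coefficient = -4, constant term = 7


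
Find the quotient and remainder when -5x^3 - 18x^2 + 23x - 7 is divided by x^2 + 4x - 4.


(-5x^3 - 18x^2 + 23x - 7) / (x^2 + 4x - 4)
Step 1: -5x * (x^2 + 4x - 4) = -5x^3 - 20x^2 + 20x; subtract.
Step 2: 2 * (x^2 + 4x - 4) = 2x^2 + 8x - 8; subtract.
Quotient: -5x + 2, Remainder: -5x + 1


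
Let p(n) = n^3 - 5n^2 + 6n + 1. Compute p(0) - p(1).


p(0) = 1
p(1) = 3
p(0) - p(1) = 1 - 3 = -2


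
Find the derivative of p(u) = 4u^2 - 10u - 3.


Apply the power rule term by term:
  d/du(4u^2) = 8u
  d/du(-10u) = -10
  d/du(-3) = 0
p'(u) = 8u - 10


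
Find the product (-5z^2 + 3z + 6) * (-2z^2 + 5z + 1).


Distribute each term of the first polynomial:
  (-5z^2)(-2z^2 + 5z + 1) = 10z^4 - 25z^3 - 5z^2
  (3z)(-2z^2 + 5z + 1) = -6z^3 + 15z^2 + 3z
  (6)(-2z^2 + 5z + 1) = -12z^2 + 30z + 6
Sum: 10z^4 - 31z^3 - 2z^2 + 33z + 6


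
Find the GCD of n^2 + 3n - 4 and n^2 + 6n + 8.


Factor each:
  n^2 + 3n - 4 = (n + 4)(n - 1)
  n^2 + 6n + 8 = (n + 4)(n + 2)
Common monic factor: n + 4


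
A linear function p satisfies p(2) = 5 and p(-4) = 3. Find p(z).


p(z) = mz + b. Using p(2)=5, p(-4)=3:
m = (5 - 3)/(2 + 4) = 2/6 = 1/3
b = 5 - m*(2) = 5 - 2/3 = 13/3
p(z) = (1/3)z + (13/3)


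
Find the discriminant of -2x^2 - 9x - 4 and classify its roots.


D = b^2 - 4ac = (-9)^2 - 4(-2)(-4) = 81 - 32 = 49
Since D > 0: two distinct rational roots


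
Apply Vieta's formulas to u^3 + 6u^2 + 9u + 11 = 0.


Monic cubic u^3+bu^2+cu+d=0: sum=-b, pairwise sum=c, product=-d.
b=6, c=9, d=11
r1+r2+r3 = -6
r1r2+r1r3+r2r3 = 9
r1r2r3 = -11


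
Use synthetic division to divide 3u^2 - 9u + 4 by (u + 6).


Synthetic division with c = -6. Coefficients: 3, -9, 4
Bring down 3.
  3 * -6 = -18; -18 - 9 = -27
  -27 * -6 = 162; 162 + 4 = 166
Quotient: 3u - 27, Remainder: 166


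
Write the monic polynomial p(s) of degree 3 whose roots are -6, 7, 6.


p(s) = (s + 6)(s - 7)(s - 6)
Expand: s^3 - 7s^2 - 36s + 252


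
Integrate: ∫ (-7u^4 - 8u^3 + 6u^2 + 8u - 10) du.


Reverse power rule on each term:
  ∫ -7u^4 du = -(7/5)u^5
  ∫ -8u^3 du = -2u^4
  ∫ 6u^2 du = 2u^3
  ∫ 8u du = 4u^2
  ∫ -10 du = -10u
F(u) = -(7/5)u^5 - 2u^4 + 2u^3 + 4u^2 - 10u + C


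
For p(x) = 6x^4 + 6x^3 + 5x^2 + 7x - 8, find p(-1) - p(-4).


p(-1) = -10
p(-4) = 1196
p(-1) - p(-4) = -10 - 1196 = -1206


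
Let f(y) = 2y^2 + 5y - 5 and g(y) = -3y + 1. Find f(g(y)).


Substitute g(y) into f:
f(g(y)) = 2*(-3y + 1)^2 + 5*(-3y + 1) + (-5)
(-3y + 1)^2 = 9y^2 - 6y + 1
Expand and combine: 18y^2 - 27y + 2


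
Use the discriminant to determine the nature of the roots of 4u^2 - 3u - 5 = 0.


D = b^2 - 4ac = (-3)^2 - 4(4)(-5) = 9 + 80 = 89
Since D > 0: two distinct irrational roots


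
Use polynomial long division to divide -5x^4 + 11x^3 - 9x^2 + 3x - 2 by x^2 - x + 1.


(-5x^4 + 11x^3 - 9x^2 + 3x - 2) / (x^2 - x + 1)
Step 1: -5x^2 * (x^2 - x + 1) = -5x^4 + 5x^3 - 5x^2; subtract.
Step 2: 6x * (x^2 - x + 1) = 6x^3 - 6x^2 + 6x; subtract.
Step 3: 2 * (x^2 - x + 1) = 2x^2 - 2x + 2; subtract.
Quotient: -5x^2 + 6x + 2, Remainder: -x - 4


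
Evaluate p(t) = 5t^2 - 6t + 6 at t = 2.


Using direct substitution:
  5 * (2)^2 = 20
  -6 * (2)^1 = -12
  constant: 6
Sum = 20 - 12 + 6 = 14


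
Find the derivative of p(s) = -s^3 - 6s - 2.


Apply the power rule term by term:
  d/ds(-s^3) = -3s^2
  d/ds(-6s) = -6
  d/ds(-2) = 0
p'(s) = -3s^2 - 6


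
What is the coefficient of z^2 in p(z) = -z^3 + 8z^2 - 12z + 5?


Read off the coefficient of z^2: 8


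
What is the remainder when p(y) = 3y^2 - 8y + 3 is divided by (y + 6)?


By the Remainder Theorem, the remainder equals p(-6):
  3*(-6)^2 = 108
  -8*(-6)^1 = 48
  constant: 3
Sum: 108 + 48 + 3 = 159


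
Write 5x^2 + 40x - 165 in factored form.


Roots satisfy r1 + r2 = -b/a = -8 and r1*r2 = c/a = -33.
So r1 = 3, r2 = -11.
5x^2 + 40x - 165 = 5(x - r1)(x - r2) = 5(x - 3)(x + 11)


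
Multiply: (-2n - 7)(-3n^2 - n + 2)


Distribute each term of the first polynomial:
  (-2n)(-3n^2 - n + 2) = 6n^3 + 2n^2 - 4n
  (-7)(-3n^2 - n + 2) = 21n^2 + 7n - 14
Sum: 6n^3 + 23n^2 + 3n - 14


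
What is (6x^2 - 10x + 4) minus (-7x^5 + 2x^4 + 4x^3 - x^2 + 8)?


Distribute the minus sign:
  (6x^2 - 10x + 4)
- (-7x^5 + 2x^4 + 4x^3 - x^2 + 8)
Negate second polynomial: 7x^5 - 2x^4 - 4x^3 + x^2 - 8
Add: 7x^5 - 2x^4 - 4x^3 + 7x^2 - 10x - 4


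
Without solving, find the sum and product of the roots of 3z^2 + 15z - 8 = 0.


For az^2+bz+c=0: sum = -b/a, product = c/a.
a=3, b=15, c=-8
Sum = -(15)/3 = -5
Product = (-8)/3 = -8/3


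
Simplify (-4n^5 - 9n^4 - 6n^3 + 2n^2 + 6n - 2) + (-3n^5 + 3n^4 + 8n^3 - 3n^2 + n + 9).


Align terms by degree and add:
  -4n^5 - 9n^4 - 6n^3 + 2n^2 + 6n - 2
  -3n^5 + 3n^4 + 8n^3 - 3n^2 + n + 9
= -7n^5 - 6n^4 + 2n^3 - n^2 + 7n + 7


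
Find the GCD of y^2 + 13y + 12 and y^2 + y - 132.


Factor each:
  y^2 + 13y + 12 = (y + 12)(y + 1)
  y^2 + y - 132 = (y + 12)(y - 11)
Common monic factor: y + 12


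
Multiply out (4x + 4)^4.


Expand (4x + 4)^4 by repeated multiplication:
  (4x + 4)^2 = 16x^2 + 32x + 16
  (4x + 4)^3 = 64x^3 + 192x^2 + 192x + 64
= 256x^4 + 1024x^3 + 1536x^2 + 1024x + 256


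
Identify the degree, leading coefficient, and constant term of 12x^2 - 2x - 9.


Highest power of x is 2, with coefficient 12. Constant term is -9.
Degree = 2, leading coefficient = 12, constant term = -9


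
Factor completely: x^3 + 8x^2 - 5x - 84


Try integer roots (divisors of -84). x=-4: p(-4)=0.
Divide out (x + 4): quotient is x^2 + 4x - 21.
Factor the quadratic: (x + 7)(x - 3)
Result: (x + 4)(x + 7)(x - 3)


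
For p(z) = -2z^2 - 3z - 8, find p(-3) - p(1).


p(-3) = -17
p(1) = -13
p(-3) - p(1) = -17 + 13 = -4


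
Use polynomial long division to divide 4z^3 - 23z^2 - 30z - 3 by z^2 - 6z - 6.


(4z^3 - 23z^2 - 30z - 3) / (z^2 - 6z - 6)
Step 1: 4z * (z^2 - 6z - 6) = 4z^3 - 24z^2 - 24z; subtract.
Step 2: 1 * (z^2 - 6z - 6) = z^2 - 6z - 6; subtract.
Quotient: 4z + 1, Remainder: 3


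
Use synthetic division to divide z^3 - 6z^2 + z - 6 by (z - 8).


Synthetic division with c = 8. Coefficients: 1, -6, 1, -6
Bring down 1.
  1 * 8 = 8; 8 - 6 = 2
  2 * 8 = 16; 16 + 1 = 17
  17 * 8 = 136; 136 - 6 = 130
Quotient: z^2 + 2z + 17, Remainder: 130


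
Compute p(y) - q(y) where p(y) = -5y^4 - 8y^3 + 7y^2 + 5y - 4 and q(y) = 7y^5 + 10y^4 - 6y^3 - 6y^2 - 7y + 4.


Distribute the minus sign:
  (-5y^4 - 8y^3 + 7y^2 + 5y - 4)
- (7y^5 + 10y^4 - 6y^3 - 6y^2 - 7y + 4)
Negate second polynomial: -7y^5 - 10y^4 + 6y^3 + 6y^2 + 7y - 4
Add: -7y^5 - 15y^4 - 2y^3 + 13y^2 + 12y - 8


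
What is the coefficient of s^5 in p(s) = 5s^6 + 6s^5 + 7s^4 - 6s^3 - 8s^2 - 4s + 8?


Read off the coefficient of s^5: 6


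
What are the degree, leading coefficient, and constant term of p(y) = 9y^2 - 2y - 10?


Highest power of y is 2, with coefficient 9. Constant term is -10.
Degree = 2, leading coefficient = 9, constant term = -10


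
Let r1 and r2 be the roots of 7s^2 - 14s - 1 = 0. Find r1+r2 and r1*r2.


For as^2+bs+c=0: sum = -b/a, product = c/a.
a=7, b=-14, c=-1
Sum = -(-14)/7 = 2
Product = (-1)/7 = -1/7


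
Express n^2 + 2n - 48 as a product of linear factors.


Roots satisfy r1 + r2 = -b/a = -2 and r1*r2 = c/a = -48.
So r1 = -8, r2 = 6.
n^2 + 2n - 48 = (n - r1)(n - r2) = (n + 8)(n - 6)


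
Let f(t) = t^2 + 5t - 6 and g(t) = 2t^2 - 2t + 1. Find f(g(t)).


Substitute g(t) into f:
f(g(t)) = 1*(2t^2 - 2t + 1)^2 + 5*(2t^2 - 2t + 1) + (-6)
(2t^2 - 2t + 1)^2 = 4t^4 - 8t^3 + 8t^2 - 4t + 1
Expand and combine: 4t^4 - 8t^3 + 18t^2 - 14t


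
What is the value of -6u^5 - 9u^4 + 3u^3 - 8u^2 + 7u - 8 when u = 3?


Using direct substitution:
  -6 * (3)^5 = -1458
  -9 * (3)^4 = -729
  3 * (3)^3 = 81
  -8 * (3)^2 = -72
  7 * (3)^1 = 21
  constant: -8
Sum = -1458 - 729 + 81 - 72 + 21 - 8 = -2165


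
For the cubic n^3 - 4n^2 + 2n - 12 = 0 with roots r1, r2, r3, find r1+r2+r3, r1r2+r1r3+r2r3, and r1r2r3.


Monic cubic n^3+bn^2+cn+d=0: sum=-b, pairwise sum=c, product=-d.
b=-4, c=2, d=-12
r1+r2+r3 = 4
r1r2+r1r3+r2r3 = 2
r1r2r3 = 12


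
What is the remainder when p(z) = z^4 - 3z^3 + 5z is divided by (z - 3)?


By the Remainder Theorem, the remainder equals p(3):
  1*(3)^4 = 81
  -3*(3)^3 = -81
  0*(3)^2 = 0
  5*(3)^1 = 15
  constant: 0
Sum: 81 - 81 + 0 + 15 + 0 = 15


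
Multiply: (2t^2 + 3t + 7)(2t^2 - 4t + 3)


Distribute each term of the first polynomial:
  (2t^2)(2t^2 - 4t + 3) = 4t^4 - 8t^3 + 6t^2
  (3t)(2t^2 - 4t + 3) = 6t^3 - 12t^2 + 9t
  (7)(2t^2 - 4t + 3) = 14t^2 - 28t + 21
Sum: 4t^4 - 2t^3 + 8t^2 - 19t + 21


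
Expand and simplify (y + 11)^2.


Expand (y + 11)^2 by repeated multiplication:
= y^2 + 22y + 121


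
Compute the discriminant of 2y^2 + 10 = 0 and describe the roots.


D = b^2 - 4ac = (0)^2 - 4(2)(10) = 0 - 80 = -80
Since D < 0: two complex conjugate roots (no real roots)


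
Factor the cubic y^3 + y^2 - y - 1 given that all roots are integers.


Try integer roots (divisors of -1). y=-1: p(-1)=0.
Divide out (y + 1): quotient is y^2 - 1.
Factor the quadratic: (y + 1)(y - 1)
Result: (y + 1)(y + 1)(y - 1)


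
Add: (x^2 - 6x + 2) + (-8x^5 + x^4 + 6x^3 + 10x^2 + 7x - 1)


Align terms by degree and add:
  x^2 - 6x + 2
  -8x^5 + x^4 + 6x^3 + 10x^2 + 7x - 1
= -8x^5 + x^4 + 6x^3 + 11x^2 + x + 1


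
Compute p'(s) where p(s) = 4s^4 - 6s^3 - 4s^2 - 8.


Apply the power rule term by term:
  d/ds(4s^4) = 16s^3
  d/ds(-6s^3) = -18s^2
  d/ds(-4s^2) = -8s
  d/ds(-8) = 0
p'(s) = 16s^3 - 18s^2 - 8s


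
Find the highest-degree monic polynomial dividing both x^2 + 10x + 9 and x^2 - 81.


Factor each:
  x^2 + 10x + 9 = (x + 9)(x + 1)
  x^2 - 81 = (x + 9)(x - 9)
Common monic factor: x + 9


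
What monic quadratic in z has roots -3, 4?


p(z) = (z + 3)(z - 4)
Expand: z^2 - z - 12


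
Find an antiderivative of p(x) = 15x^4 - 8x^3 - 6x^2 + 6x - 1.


Reverse power rule on each term:
  ∫ 15x^4 dx = 3x^5
  ∫ -8x^3 dx = -2x^4
  ∫ -6x^2 dx = -2x^3
  ∫ 6x dx = 3x^2
  ∫ -1 dx = -x
F(x) = 3x^5 - 2x^4 - 2x^3 + 3x^2 - x + C


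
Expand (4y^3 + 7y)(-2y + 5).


Distribute each term of the first polynomial:
  (4y^3)(-2y + 5) = -8y^4 + 20y^3
  (7y)(-2y + 5) = -14y^2 + 35y
Sum: -8y^4 + 20y^3 - 14y^2 + 35y


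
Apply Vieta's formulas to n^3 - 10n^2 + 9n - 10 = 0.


Monic cubic n^3+bn^2+cn+d=0: sum=-b, pairwise sum=c, product=-d.
b=-10, c=9, d=-10
r1+r2+r3 = 10
r1r2+r1r3+r2r3 = 9
r1r2r3 = 10


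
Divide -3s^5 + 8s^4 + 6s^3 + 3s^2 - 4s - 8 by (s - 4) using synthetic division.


Synthetic division with c = 4. Coefficients: -3, 8, 6, 3, -4, -8
Bring down -3.
  -3 * 4 = -12; -12 + 8 = -4
  -4 * 4 = -16; -16 + 6 = -10
  -10 * 4 = -40; -40 + 3 = -37
  -37 * 4 = -148; -148 - 4 = -152
  -152 * 4 = -608; -608 - 8 = -616
Quotient: -3s^4 - 4s^3 - 10s^2 - 37s - 152, Remainder: -616


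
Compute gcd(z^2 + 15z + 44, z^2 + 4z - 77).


Factor each:
  z^2 + 15z + 44 = (z + 11)(z + 4)
  z^2 + 4z - 77 = (z + 11)(z - 7)
Common monic factor: z + 11


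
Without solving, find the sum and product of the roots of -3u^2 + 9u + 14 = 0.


For au^2+bu+c=0: sum = -b/a, product = c/a.
a=-3, b=9, c=14
Sum = -(9)/-3 = 3
Product = (14)/-3 = -14/3


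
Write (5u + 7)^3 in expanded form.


Expand (5u + 7)^3 by repeated multiplication:
  (5u + 7)^2 = 25u^2 + 70u + 49
= 125u^3 + 525u^2 + 735u + 343


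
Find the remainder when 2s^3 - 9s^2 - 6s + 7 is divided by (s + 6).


By the Remainder Theorem, the remainder equals p(-6):
  2*(-6)^3 = -432
  -9*(-6)^2 = -324
  -6*(-6)^1 = 36
  constant: 7
Sum: -432 - 324 + 36 + 7 = -713


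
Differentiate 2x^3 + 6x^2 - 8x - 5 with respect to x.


Apply the power rule term by term:
  d/dx(2x^3) = 6x^2
  d/dx(6x^2) = 12x
  d/dx(-8x) = -8
  d/dx(-5) = 0
p'(x) = 6x^2 + 12x - 8


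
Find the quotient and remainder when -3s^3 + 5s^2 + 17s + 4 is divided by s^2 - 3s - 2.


(-3s^3 + 5s^2 + 17s + 4) / (s^2 - 3s - 2)
Step 1: -3s * (s^2 - 3s - 2) = -3s^3 + 9s^2 + 6s; subtract.
Step 2: -4 * (s^2 - 3s - 2) = -4s^2 + 12s + 8; subtract.
Quotient: -3s - 4, Remainder: -s - 4


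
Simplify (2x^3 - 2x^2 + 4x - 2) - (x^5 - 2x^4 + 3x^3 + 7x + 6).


Distribute the minus sign:
  (2x^3 - 2x^2 + 4x - 2)
- (x^5 - 2x^4 + 3x^3 + 7x + 6)
Negate second polynomial: -x^5 + 2x^4 - 3x^3 - 7x - 6
Add: -x^5 + 2x^4 - x^3 - 2x^2 - 3x - 8


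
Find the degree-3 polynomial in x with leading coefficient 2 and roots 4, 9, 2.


p(x) = 2(x - 4)(x - 9)(x - 2)
Expand: 2x^3 - 30x^2 + 124x - 144


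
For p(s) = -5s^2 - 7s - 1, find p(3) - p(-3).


p(3) = -67
p(-3) = -25
p(3) - p(-3) = -67 + 25 = -42


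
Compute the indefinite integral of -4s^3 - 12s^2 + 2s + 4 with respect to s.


Reverse power rule on each term:
  ∫ -4s^3 ds = -s^4
  ∫ -12s^2 ds = -4s^3
  ∫ 2s ds = s^2
  ∫ 4 ds = 4s
F(s) = -s^4 - 4s^3 + s^2 + 4s + C


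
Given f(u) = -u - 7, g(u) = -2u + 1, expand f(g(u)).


Substitute g(u) into f:
f(g(u)) = -1*(-2u + 1) + (-7)
Expand and combine: 2u - 8


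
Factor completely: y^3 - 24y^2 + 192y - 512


Try integer roots (divisors of -512). y=8: p(8)=0.
Divide out (y - 8): quotient is y^2 - 16y + 64.
Factor the quadratic: (y - 8)(y - 8)
Result: (y - 8)(y - 8)(y - 8)


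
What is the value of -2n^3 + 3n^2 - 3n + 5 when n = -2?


Using direct substitution:
  -2 * (-2)^3 = 16
  3 * (-2)^2 = 12
  -3 * (-2)^1 = 6
  constant: 5
Sum = 16 + 12 + 6 + 5 = 39


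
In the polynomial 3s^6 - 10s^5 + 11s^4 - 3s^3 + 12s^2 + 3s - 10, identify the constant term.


Read off the constant term: -10


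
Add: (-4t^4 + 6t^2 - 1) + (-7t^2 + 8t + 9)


Align terms by degree and add:
  -4t^4 + 6t^2 - 1
  -7t^2 + 8t + 9
= -4t^4 - t^2 + 8t + 8


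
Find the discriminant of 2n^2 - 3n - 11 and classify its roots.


D = b^2 - 4ac = (-3)^2 - 4(2)(-11) = 9 + 88 = 97
Since D > 0: two distinct irrational roots


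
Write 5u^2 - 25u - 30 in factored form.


Roots satisfy r1 + r2 = -b/a = 5 and r1*r2 = c/a = -6.
So r1 = 6, r2 = -1.
5u^2 - 25u - 30 = 5(u - r1)(u - r2) = 5(u - 6)(u + 1)


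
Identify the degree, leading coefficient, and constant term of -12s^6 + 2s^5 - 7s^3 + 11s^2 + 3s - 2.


Highest power of s is 6, with coefficient -12. Constant term is -2.
Degree = 6, leading coefficient = -12, constant term = -2


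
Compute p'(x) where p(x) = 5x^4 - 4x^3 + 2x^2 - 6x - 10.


Apply the power rule term by term:
  d/dx(5x^4) = 20x^3
  d/dx(-4x^3) = -12x^2
  d/dx(2x^2) = 4x
  d/dx(-6x) = -6
  d/dx(-10) = 0
p'(x) = 20x^3 - 12x^2 + 4x - 6


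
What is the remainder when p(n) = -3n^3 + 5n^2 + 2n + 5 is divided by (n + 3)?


By the Remainder Theorem, the remainder equals p(-3):
  -3*(-3)^3 = 81
  5*(-3)^2 = 45
  2*(-3)^1 = -6
  constant: 5
Sum: 81 + 45 - 6 + 5 = 125


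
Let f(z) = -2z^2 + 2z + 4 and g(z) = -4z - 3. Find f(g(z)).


Substitute g(z) into f:
f(g(z)) = -2*(-4z - 3)^2 + 2*(-4z - 3) + 4
(-4z - 3)^2 = 16z^2 + 24z + 9
Expand and combine: -32z^2 - 56z - 20


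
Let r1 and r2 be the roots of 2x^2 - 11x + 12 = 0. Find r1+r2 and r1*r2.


For ax^2+bx+c=0: sum = -b/a, product = c/a.
a=2, b=-11, c=12
Sum = -(-11)/2 = 11/2
Product = (12)/2 = 6


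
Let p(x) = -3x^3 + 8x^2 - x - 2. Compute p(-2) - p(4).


p(-2) = 56
p(4) = -70
p(-2) - p(4) = 56 + 70 = 126


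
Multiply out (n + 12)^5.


Expand (n + 12)^5 by repeated multiplication:
  (n + 12)^2 = n^2 + 24n + 144
  (n + 12)^3 = n^3 + 36n^2 + 432n + 1728
  (n + 12)^4 = n^4 + 48n^3 + 864n^2 + 6912n + 20736
= n^5 + 60n^4 + 1440n^3 + 17280n^2 + 103680n + 248832


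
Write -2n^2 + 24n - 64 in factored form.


Roots satisfy r1 + r2 = -b/a = 12 and r1*r2 = c/a = 32.
So r1 = 4, r2 = 8.
-2n^2 + 24n - 64 = -2(n - r1)(n - r2) = -2(n - 4)(n - 8)


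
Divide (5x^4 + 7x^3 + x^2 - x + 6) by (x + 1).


(5x^4 + 7x^3 + x^2 - x + 6) / (x + 1)
Step 1: 5x^3 * (x + 1) = 5x^4 + 5x^3; subtract.
Step 2: 2x^2 * (x + 1) = 2x^3 + 2x^2; subtract.
Step 3: -x * (x + 1) = -x^2 - x; subtract.
Step 4: 0 * (x + 1) = 0; subtract.
Quotient: 5x^3 + 2x^2 - x, Remainder: 6


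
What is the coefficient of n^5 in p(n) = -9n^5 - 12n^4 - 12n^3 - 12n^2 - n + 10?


Read off the coefficient of n^5: -9


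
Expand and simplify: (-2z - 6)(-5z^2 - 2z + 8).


Distribute each term of the first polynomial:
  (-2z)(-5z^2 - 2z + 8) = 10z^3 + 4z^2 - 16z
  (-6)(-5z^2 - 2z + 8) = 30z^2 + 12z - 48
Sum: 10z^3 + 34z^2 - 4z - 48


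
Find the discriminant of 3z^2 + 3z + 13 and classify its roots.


D = b^2 - 4ac = (3)^2 - 4(3)(13) = 9 - 156 = -147
Since D < 0: two complex conjugate roots (no real roots)


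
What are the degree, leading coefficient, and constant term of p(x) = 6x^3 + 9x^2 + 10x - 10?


Highest power of x is 3, with coefficient 6. Constant term is -10.
Degree = 3, leading coefficient = 6, constant term = -10


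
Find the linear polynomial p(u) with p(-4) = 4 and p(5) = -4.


p(u) = mu + b. Using p(-4)=4, p(5)=-4:
m = (4 + 4)/(-4 - 5) = 8/-9 = -8/9
b = 4 - m*(-4) = 4 - 32/9 = 4/9
p(u) = -(8/9)u + (4/9)


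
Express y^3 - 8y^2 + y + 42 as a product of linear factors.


Try integer roots (divisors of 42). y=-2: p(-2)=0.
Divide out (y + 2): quotient is y^2 - 10y + 21.
Factor the quadratic: (y - 7)(y - 3)
Result: (y + 2)(y - 7)(y - 3)


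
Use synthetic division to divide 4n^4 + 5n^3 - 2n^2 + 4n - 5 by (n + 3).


Synthetic division with c = -3. Coefficients: 4, 5, -2, 4, -5
Bring down 4.
  4 * -3 = -12; -12 + 5 = -7
  -7 * -3 = 21; 21 - 2 = 19
  19 * -3 = -57; -57 + 4 = -53
  -53 * -3 = 159; 159 - 5 = 154
Quotient: 4n^3 - 7n^2 + 19n - 53, Remainder: 154


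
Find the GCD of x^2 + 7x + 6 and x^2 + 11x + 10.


Factor each:
  x^2 + 7x + 6 = (x + 1)(x + 6)
  x^2 + 11x + 10 = (x + 1)(x + 10)
Common monic factor: x + 1


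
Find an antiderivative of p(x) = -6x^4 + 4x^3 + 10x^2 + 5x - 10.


Reverse power rule on each term:
  ∫ -6x^4 dx = -(6/5)x^5
  ∫ 4x^3 dx = x^4
  ∫ 10x^2 dx = (10/3)x^3
  ∫ 5x dx = (5/2)x^2
  ∫ -10 dx = -10x
F(x) = -(6/5)x^5 + x^4 + (10/3)x^3 + (5/2)x^2 - 10x + C


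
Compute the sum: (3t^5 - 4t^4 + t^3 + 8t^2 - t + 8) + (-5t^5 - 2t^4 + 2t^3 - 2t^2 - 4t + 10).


Align terms by degree and add:
  3t^5 - 4t^4 + t^3 + 8t^2 - t + 8
  -5t^5 - 2t^4 + 2t^3 - 2t^2 - 4t + 10
= -2t^5 - 6t^4 + 3t^3 + 6t^2 - 5t + 18


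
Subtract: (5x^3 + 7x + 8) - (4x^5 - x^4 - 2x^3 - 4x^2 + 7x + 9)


Distribute the minus sign:
  (5x^3 + 7x + 8)
- (4x^5 - x^4 - 2x^3 - 4x^2 + 7x + 9)
Negate second polynomial: -4x^5 + x^4 + 2x^3 + 4x^2 - 7x - 9
Add: -4x^5 + x^4 + 7x^3 + 4x^2 - 1


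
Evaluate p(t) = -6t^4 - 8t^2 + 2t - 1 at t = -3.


Using direct substitution:
  -6 * (-3)^4 = -486
  0 * (-3)^3 = 0
  -8 * (-3)^2 = -72
  2 * (-3)^1 = -6
  constant: -1
Sum = -486 + 0 - 72 - 6 - 1 = -565


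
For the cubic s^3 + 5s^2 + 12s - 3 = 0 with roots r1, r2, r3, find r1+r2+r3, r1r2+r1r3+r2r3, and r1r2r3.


Monic cubic s^3+bs^2+cs+d=0: sum=-b, pairwise sum=c, product=-d.
b=5, c=12, d=-3
r1+r2+r3 = -5
r1r2+r1r3+r2r3 = 12
r1r2r3 = 3


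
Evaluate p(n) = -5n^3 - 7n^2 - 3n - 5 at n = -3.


Using direct substitution:
  -5 * (-3)^3 = 135
  -7 * (-3)^2 = -63
  -3 * (-3)^1 = 9
  constant: -5
Sum = 135 - 63 + 9 - 5 = 76


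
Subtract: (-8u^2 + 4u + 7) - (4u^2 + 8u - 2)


Distribute the minus sign:
  (-8u^2 + 4u + 7)
- (4u^2 + 8u - 2)
Negate second polynomial: -4u^2 - 8u + 2
Add: -12u^2 - 4u + 9


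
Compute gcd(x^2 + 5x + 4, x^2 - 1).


Factor each:
  x^2 + 5x + 4 = (x + 1)(x + 4)
  x^2 - 1 = (x + 1)(x - 1)
Common monic factor: x + 1


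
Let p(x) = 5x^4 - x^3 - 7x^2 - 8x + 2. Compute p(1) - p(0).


p(1) = -9
p(0) = 2
p(1) - p(0) = -9 - 2 = -11


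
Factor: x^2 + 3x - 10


Roots satisfy r1 + r2 = -b/a = -3 and r1*r2 = c/a = -10.
So r1 = -5, r2 = 2.
x^2 + 3x - 10 = (x - r1)(x - r2) = (x + 5)(x - 2)


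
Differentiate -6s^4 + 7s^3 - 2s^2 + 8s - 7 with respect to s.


Apply the power rule term by term:
  d/ds(-6s^4) = -24s^3
  d/ds(7s^3) = 21s^2
  d/ds(-2s^2) = -4s
  d/ds(8s) = 8
  d/ds(-7) = 0
p'(s) = -24s^3 + 21s^2 - 4s + 8


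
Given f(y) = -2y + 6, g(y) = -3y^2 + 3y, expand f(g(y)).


Substitute g(y) into f:
f(g(y)) = -2*(-3y^2 + 3y) + 6
Expand and combine: 6y^2 - 6y + 6


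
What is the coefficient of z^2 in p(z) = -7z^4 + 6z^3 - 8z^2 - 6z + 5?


Read off the coefficient of z^2: -8


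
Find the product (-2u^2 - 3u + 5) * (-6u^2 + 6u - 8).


Distribute each term of the first polynomial:
  (-2u^2)(-6u^2 + 6u - 8) = 12u^4 - 12u^3 + 16u^2
  (-3u)(-6u^2 + 6u - 8) = 18u^3 - 18u^2 + 24u
  (5)(-6u^2 + 6u - 8) = -30u^2 + 30u - 40
Sum: 12u^4 + 6u^3 - 32u^2 + 54u - 40


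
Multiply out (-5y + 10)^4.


Expand (-5y + 10)^4 by repeated multiplication:
  (-5y + 10)^2 = 25y^2 - 100y + 100
  (-5y + 10)^3 = -125y^3 + 750y^2 - 1500y + 1000
= 625y^4 - 5000y^3 + 15000y^2 - 20000y + 10000


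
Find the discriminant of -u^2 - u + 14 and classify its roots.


D = b^2 - 4ac = (-1)^2 - 4(-1)(14) = 1 + 56 = 57
Since D > 0: two distinct irrational roots


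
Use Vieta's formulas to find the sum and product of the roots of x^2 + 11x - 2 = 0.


For ax^2+bx+c=0: sum = -b/a, product = c/a.
a=1, b=11, c=-2
Sum = -(11)/1 = -11
Product = (-2)/1 = -2


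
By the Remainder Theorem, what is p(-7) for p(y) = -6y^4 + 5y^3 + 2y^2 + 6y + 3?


By the Remainder Theorem, the remainder equals p(-7):
  -6*(-7)^4 = -14406
  5*(-7)^3 = -1715
  2*(-7)^2 = 98
  6*(-7)^1 = -42
  constant: 3
Sum: -14406 - 1715 + 98 - 42 + 3 = -16062


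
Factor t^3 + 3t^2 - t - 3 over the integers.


Try integer roots (divisors of -3). t=1: p(1)=0.
Divide out (t - 1): quotient is t^2 + 4t + 3.
Factor the quadratic: (t + 3)(t + 1)
Result: (t - 1)(t + 3)(t + 1)


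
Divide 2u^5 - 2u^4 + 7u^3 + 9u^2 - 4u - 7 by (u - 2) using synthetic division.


Synthetic division with c = 2. Coefficients: 2, -2, 7, 9, -4, -7
Bring down 2.
  2 * 2 = 4; 4 - 2 = 2
  2 * 2 = 4; 4 + 7 = 11
  11 * 2 = 22; 22 + 9 = 31
  31 * 2 = 62; 62 - 4 = 58
  58 * 2 = 116; 116 - 7 = 109
Quotient: 2u^4 + 2u^3 + 11u^2 + 31u + 58, Remainder: 109


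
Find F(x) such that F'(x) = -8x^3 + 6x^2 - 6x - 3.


Reverse power rule on each term:
  ∫ -8x^3 dx = -2x^4
  ∫ 6x^2 dx = 2x^3
  ∫ -6x dx = -3x^2
  ∫ -3 dx = -3x
F(x) = -2x^4 + 2x^3 - 3x^2 - 3x + C


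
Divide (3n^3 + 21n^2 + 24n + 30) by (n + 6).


(3n^3 + 21n^2 + 24n + 30) / (n + 6)
Step 1: 3n^2 * (n + 6) = 3n^3 + 18n^2; subtract.
Step 2: 3n * (n + 6) = 3n^2 + 18n; subtract.
Step 3: 6 * (n + 6) = 6n + 36; subtract.
Quotient: 3n^2 + 3n + 6, Remainder: -6


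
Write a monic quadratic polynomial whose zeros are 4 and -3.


p(z) = (z - 4)(z + 3)
Expand: z^2 - z - 12


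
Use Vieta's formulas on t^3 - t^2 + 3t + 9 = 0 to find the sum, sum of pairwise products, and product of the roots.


Monic cubic t^3+bt^2+ct+d=0: sum=-b, pairwise sum=c, product=-d.
b=-1, c=3, d=9
r1+r2+r3 = 1
r1r2+r1r3+r2r3 = 3
r1r2r3 = -9


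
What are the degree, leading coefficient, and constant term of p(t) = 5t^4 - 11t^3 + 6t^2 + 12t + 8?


Highest power of t is 4, with coefficient 5. Constant term is 8.
Degree = 4, leading coefficient = 5, constant term = 8


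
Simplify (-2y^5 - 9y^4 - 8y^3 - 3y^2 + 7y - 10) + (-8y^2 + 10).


Align terms by degree and add:
  -2y^5 - 9y^4 - 8y^3 - 3y^2 + 7y - 10
  -8y^2 + 10
= -2y^5 - 9y^4 - 8y^3 - 11y^2 + 7y


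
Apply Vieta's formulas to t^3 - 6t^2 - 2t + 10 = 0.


Monic cubic t^3+bt^2+ct+d=0: sum=-b, pairwise sum=c, product=-d.
b=-6, c=-2, d=10
r1+r2+r3 = 6
r1r2+r1r3+r2r3 = -2
r1r2r3 = -10


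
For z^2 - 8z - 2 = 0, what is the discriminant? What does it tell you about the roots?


D = b^2 - 4ac = (-8)^2 - 4(1)(-2) = 64 + 8 = 72
Since D > 0: two distinct irrational roots


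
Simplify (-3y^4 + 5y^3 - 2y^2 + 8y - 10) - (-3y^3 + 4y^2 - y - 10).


Distribute the minus sign:
  (-3y^4 + 5y^3 - 2y^2 + 8y - 10)
- (-3y^3 + 4y^2 - y - 10)
Negate second polynomial: 3y^3 - 4y^2 + y + 10
Add: -3y^4 + 8y^3 - 6y^2 + 9y


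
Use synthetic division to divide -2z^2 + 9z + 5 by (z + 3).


Synthetic division with c = -3. Coefficients: -2, 9, 5
Bring down -2.
  -2 * -3 = 6; 6 + 9 = 15
  15 * -3 = -45; -45 + 5 = -40
Quotient: -2z + 15, Remainder: -40


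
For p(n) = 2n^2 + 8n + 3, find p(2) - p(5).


p(2) = 27
p(5) = 93
p(2) - p(5) = 27 - 93 = -66


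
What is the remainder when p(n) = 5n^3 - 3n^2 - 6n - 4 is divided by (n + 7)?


By the Remainder Theorem, the remainder equals p(-7):
  5*(-7)^3 = -1715
  -3*(-7)^2 = -147
  -6*(-7)^1 = 42
  constant: -4
Sum: -1715 - 147 + 42 - 4 = -1824


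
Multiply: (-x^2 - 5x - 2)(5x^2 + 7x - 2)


Distribute each term of the first polynomial:
  (-x^2)(5x^2 + 7x - 2) = -5x^4 - 7x^3 + 2x^2
  (-5x)(5x^2 + 7x - 2) = -25x^3 - 35x^2 + 10x
  (-2)(5x^2 + 7x - 2) = -10x^2 - 14x + 4
Sum: -5x^4 - 32x^3 - 43x^2 - 4x + 4


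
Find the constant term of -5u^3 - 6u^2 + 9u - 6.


Read off the constant term: -6


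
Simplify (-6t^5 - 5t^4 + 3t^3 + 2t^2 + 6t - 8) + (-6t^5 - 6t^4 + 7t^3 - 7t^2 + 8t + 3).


Align terms by degree and add:
  -6t^5 - 5t^4 + 3t^3 + 2t^2 + 6t - 8
  -6t^5 - 6t^4 + 7t^3 - 7t^2 + 8t + 3
= -12t^5 - 11t^4 + 10t^3 - 5t^2 + 14t - 5


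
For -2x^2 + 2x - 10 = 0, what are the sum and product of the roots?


For ax^2+bx+c=0: sum = -b/a, product = c/a.
a=-2, b=2, c=-10
Sum = -(2)/-2 = 1
Product = (-10)/-2 = 5


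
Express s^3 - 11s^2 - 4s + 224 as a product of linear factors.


Try integer roots (divisors of 224). s=8: p(8)=0.
Divide out (s - 8): quotient is s^2 - 3s - 28.
Factor the quadratic: (s - 7)(s + 4)
Result: (s - 8)(s - 7)(s + 4)


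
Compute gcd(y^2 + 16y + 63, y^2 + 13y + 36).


Factor each:
  y^2 + 16y + 63 = (y + 9)(y + 7)
  y^2 + 13y + 36 = (y + 9)(y + 4)
Common monic factor: y + 9


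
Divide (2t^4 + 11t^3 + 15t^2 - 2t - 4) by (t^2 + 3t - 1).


(2t^4 + 11t^3 + 15t^2 - 2t - 4) / (t^2 + 3t - 1)
Step 1: 2t^2 * (t^2 + 3t - 1) = 2t^4 + 6t^3 - 2t^2; subtract.
Step 2: 5t * (t^2 + 3t - 1) = 5t^3 + 15t^2 - 5t; subtract.
Step 3: 2 * (t^2 + 3t - 1) = 2t^2 + 6t - 2; subtract.
Quotient: 2t^2 + 5t + 2, Remainder: -3t - 2


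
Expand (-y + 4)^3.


Expand (-y + 4)^3 by repeated multiplication:
  (-y + 4)^2 = y^2 - 8y + 16
= -y^3 + 12y^2 - 48y + 64


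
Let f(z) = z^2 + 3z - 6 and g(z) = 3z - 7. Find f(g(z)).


Substitute g(z) into f:
f(g(z)) = 1*(3z - 7)^2 + 3*(3z - 7) + (-6)
(3z - 7)^2 = 9z^2 - 42z + 49
Expand and combine: 9z^2 - 33z + 22


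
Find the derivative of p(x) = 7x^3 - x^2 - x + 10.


Apply the power rule term by term:
  d/dx(7x^3) = 21x^2
  d/dx(-x^2) = -2x
  d/dx(-x) = -1
  d/dx(10) = 0
p'(x) = 21x^2 - 2x - 1


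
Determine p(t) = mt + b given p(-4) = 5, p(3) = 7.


p(t) = mt + b. Using p(-4)=5, p(3)=7:
m = (5 - 7)/(-4 - 3) = -2/-7 = 2/7
b = 5 - m*(-4) = 5 + 8/7 = 43/7
p(t) = (2/7)t + (43/7)


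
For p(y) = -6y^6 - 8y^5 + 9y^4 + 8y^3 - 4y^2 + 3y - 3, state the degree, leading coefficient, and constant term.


Highest power of y is 6, with coefficient -6. Constant term is -3.
Degree = 6, leading coefficient = -6, constant term = -3


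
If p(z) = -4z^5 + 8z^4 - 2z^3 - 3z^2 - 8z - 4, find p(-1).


Using direct substitution:
  -4 * (-1)^5 = 4
  8 * (-1)^4 = 8
  -2 * (-1)^3 = 2
  -3 * (-1)^2 = -3
  -8 * (-1)^1 = 8
  constant: -4
Sum = 4 + 8 + 2 - 3 + 8 - 4 = 15
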